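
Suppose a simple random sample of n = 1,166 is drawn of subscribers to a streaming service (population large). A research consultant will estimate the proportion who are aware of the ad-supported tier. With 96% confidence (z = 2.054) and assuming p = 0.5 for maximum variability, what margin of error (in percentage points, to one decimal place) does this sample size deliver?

3.0

SE(p̂) = √[p(1−p)/n] = √[0.2500/1166] = 0.01464.
E = z × SE = 2.054 × 0.01464 = 0.03008, or 3.0 percentage points.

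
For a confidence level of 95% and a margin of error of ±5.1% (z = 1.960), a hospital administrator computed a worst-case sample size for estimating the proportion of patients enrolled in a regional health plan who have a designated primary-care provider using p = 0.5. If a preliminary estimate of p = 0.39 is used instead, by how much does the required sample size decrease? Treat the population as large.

18

Conservative (p = 0.5): n = 1.960² × 0.25 / 0.051² ≈ 369.24 → 370.
Using p = 0.39: p(1−p) = 0.2379, so n = 1.960² × 0.2379 / 0.051² ≈ 351.37 → 352.
Reduction: 370 − 352 = 18.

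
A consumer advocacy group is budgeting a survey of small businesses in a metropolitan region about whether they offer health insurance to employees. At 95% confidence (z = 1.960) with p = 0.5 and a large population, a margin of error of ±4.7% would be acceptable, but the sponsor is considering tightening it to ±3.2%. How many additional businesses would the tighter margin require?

At ±4.7%: n = 1.960² × 0.2500 / 0.047² ≈ 434.77 → 435.
At ±3.2%: n = 1.960² × 0.2500 / 0.032² ≈ 937.89 → 938.
Additional respondents: 938 − 435 = 503.

503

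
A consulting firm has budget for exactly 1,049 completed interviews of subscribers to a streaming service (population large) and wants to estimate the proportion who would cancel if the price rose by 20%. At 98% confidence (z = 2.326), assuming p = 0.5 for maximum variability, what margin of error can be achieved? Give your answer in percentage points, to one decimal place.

SE(p̂) = √[p(1−p)/n] = √[0.2500/1049] = 0.01544.
E = z × SE = 2.326 × 0.01544 = 0.03591, or 3.6 percentage points.

3.6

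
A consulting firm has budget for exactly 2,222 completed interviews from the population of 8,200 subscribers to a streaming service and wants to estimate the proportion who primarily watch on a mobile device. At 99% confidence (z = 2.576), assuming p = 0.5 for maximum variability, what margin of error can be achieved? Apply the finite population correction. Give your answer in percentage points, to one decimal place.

Finite-population factor: (N−n)/(N−1) = (8200−2222)/(8200−1) = 0.7291.
SE(p̂) = √[p(1−p)/n · (N−n)/(N−1)] = √[0.2500/2222 × 0.7291] = 0.00906.
E = z × SE = 2.576 × 0.00906 = 0.02333 ≈ 2.3 percentage points.

2.3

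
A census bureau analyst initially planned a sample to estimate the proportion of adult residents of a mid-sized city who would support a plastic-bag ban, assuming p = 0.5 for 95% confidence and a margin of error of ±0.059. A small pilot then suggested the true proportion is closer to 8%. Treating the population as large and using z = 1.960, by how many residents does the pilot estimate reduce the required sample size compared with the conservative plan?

194

Conservative (p = 0.5): n = 1.960² × 0.25 / 0.059² ≈ 275.90 → 276.
Using p = 0.08: p(1−p) = 0.0736, so n = 1.960² × 0.0736 / 0.059² ≈ 81.22 → 82.
Reduction: 276 − 82 = 194.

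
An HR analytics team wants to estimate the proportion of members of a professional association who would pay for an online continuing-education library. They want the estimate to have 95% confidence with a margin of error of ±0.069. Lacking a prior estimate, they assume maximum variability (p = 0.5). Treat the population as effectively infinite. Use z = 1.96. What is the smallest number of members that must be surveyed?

With p = 0.5, p(1−p) = 0.25.
n = z²·p(1−p)/E² = 1.96² × 0.2500 / 0.069² = 3.8416 × 0.2500 / 0.004761 ≈ 201.72.
Rounding up gives n = 202.

202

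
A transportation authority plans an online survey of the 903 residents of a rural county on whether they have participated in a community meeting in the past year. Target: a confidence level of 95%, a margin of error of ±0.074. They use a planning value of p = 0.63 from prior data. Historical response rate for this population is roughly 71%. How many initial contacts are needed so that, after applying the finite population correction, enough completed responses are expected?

For 95% confidence, z = 1.96.
Completed interviews needed (unadjusted): n₀ = 1.96² × 0.2331 / 0.074² ≈ 163.53 → 164.
FPC for N = 903: n = 164 / (1 + 163/903) = 164 / 1.1805 ≈ 138.92 → 139.
At a 71% response rate, contacts needed = 139 / 0.71 ≈ 195.77 → 196.

196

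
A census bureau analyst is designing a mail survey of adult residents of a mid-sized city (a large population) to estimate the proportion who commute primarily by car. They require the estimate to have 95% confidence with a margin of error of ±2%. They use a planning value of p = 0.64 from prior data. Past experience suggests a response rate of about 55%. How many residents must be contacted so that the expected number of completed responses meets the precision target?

4024

For 95% confidence, z = 1.960.
Completed interviews needed: n₀ = 1.960² × 0.2304 / 0.020² ≈ 2212.76 → 2213.
At a 55% response rate, contacts needed = 2213 / 0.55 ≈ 4023.64 → 4024.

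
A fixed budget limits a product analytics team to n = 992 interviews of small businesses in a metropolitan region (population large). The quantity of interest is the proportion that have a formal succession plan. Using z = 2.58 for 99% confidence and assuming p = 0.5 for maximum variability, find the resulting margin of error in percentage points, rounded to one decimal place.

4.1

SE(p̂) = √[p(1−p)/n] = √[0.2500/992] = 0.01588.
E = z × SE = 2.58 × 0.01588 = 0.04096, or 4.1 percentage points.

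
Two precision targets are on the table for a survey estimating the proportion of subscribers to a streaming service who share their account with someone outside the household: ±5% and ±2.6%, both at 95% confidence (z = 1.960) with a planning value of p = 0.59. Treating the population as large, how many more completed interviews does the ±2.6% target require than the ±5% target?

At ±5%: n = 1.960² × 0.2419 / 0.050² ≈ 371.71 → 372.
At ±2.6%: n = 1.960² × 0.2419 / 0.026² ≈ 1374.68 → 1375.
Additional respondents: 1375 − 372 = 1003.

1003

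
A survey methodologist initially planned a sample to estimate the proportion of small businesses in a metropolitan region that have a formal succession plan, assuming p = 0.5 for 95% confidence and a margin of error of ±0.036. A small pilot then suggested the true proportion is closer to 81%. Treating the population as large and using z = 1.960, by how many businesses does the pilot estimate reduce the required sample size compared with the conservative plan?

Conservative (p = 0.5): n = 1.960² × 0.25 / 0.036² ≈ 741.05 → 742.
Using p = 0.81: p(1−p) = 0.1539, so n = 1.960² × 0.1539 / 0.036² ≈ 456.19 → 457.
Reduction: 742 − 457 = 285.

285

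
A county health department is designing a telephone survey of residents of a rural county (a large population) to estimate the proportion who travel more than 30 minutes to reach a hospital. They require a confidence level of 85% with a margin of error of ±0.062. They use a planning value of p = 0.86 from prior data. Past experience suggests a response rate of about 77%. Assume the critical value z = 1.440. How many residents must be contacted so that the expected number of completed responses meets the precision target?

85

Completed interviews needed: n₀ = 1.440² × 0.1204 / 0.062² ≈ 64.95 → 65.
At a 77% response rate, contacts needed = 65 / 0.77 ≈ 84.42 → 85.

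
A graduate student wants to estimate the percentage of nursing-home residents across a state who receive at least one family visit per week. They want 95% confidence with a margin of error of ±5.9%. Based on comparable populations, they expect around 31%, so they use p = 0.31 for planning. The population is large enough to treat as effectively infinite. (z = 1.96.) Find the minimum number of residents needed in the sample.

With p = 0.31, p(1−p) = 0.2139.
n = z²·p(1−p)/E² = 1.96² × 0.2139 / 0.059² = 3.8416 × 0.2139 / 0.003481 ≈ 236.06.
Rounding up gives n = 237.

237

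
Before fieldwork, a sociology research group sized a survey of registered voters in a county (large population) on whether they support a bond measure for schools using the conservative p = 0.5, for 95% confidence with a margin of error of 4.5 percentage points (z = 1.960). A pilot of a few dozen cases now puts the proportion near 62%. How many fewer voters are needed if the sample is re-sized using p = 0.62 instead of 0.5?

Conservative (p = 0.5): n = 1.960² × 0.25 / 0.045² ≈ 474.27 → 475.
Using p = 0.62: p(1−p) = 0.2356, so n = 1.960² × 0.2356 / 0.045² ≈ 446.95 → 447.
Reduction: 475 − 447 = 28.

28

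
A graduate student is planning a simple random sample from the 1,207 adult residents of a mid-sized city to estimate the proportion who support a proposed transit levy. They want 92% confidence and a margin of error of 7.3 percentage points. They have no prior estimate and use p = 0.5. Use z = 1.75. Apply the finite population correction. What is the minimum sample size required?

129

Unadjusted: n₀ = 1.75² × 0.50 × 0.50 / 0.073² ≈ 143.67, so n₀ = 144.
Finite population correction with N = 1,207: n = n₀ / (1 + (n₀−1)/N) = 144 / (1 + 143/1207) = 144 / 1.1185 ≈ 128.75.
Rounding up, n = 129.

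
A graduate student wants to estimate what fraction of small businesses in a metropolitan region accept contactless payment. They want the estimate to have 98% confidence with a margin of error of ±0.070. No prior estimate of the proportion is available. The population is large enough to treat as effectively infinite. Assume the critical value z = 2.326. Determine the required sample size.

With no prior estimate, use p = 0.5, giving p(1−p) = 0.25.
n = z²·p(1−p)/E² = 2.326² × 0.2500 / 0.070² = 5.4103 × 0.2500 / 0.004900 ≈ 276.03.
Rounding up gives n = 277.

277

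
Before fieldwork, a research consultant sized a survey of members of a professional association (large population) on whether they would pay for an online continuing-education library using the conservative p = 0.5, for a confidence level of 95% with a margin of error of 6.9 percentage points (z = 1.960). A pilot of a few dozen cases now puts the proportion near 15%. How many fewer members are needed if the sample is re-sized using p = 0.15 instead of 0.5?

99

Conservative (p = 0.5): n = 1.960² × 0.25 / 0.069² ≈ 201.72 → 202.
Using p = 0.15: p(1−p) = 0.1275, so n = 1.960² × 0.1275 / 0.069² ≈ 102.88 → 103.
Reduction: 202 − 103 = 99.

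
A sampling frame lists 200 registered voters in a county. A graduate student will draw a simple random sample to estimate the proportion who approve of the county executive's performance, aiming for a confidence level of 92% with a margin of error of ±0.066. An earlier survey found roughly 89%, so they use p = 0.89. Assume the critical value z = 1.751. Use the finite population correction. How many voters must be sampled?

52

Unadjusted: n₀ = 1.751² × 0.89 × 0.11 / 0.066² ≈ 68.91, so n₀ = 69.
Finite population correction with N = 200: n = n₀ / (1 + (n₀−1)/N) = 69 / (1 + 68/200) = 69 / 1.3400 ≈ 51.49.
Rounding up, n = 52.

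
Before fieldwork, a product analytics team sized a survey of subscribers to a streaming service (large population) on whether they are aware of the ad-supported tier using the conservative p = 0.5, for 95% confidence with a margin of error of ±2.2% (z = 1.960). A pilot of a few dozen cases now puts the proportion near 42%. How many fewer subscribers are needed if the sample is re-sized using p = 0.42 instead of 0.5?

51

Conservative (p = 0.5): n = 1.960² × 0.25 / 0.022² ≈ 1984.30 → 1985.
Using p = 0.42: p(1−p) = 0.2436, so n = 1.960² × 0.2436 / 0.022² ≈ 1933.50 → 1934.
Reduction: 1985 − 1934 = 51.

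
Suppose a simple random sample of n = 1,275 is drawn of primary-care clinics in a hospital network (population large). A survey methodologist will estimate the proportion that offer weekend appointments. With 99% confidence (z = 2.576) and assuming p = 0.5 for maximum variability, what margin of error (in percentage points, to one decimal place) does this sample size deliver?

3.6

SE(p̂) = √[p(1−p)/n] = √[0.2500/1275] = 0.01400.
E = z × SE = 2.576 × 0.01400 = 0.03607, or 3.6 percentage points.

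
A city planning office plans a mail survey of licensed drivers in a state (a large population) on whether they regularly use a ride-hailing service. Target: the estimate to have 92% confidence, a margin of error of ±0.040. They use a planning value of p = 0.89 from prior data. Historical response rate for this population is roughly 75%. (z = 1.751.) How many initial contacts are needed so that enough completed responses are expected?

Completed interviews needed: n₀ = 1.751² × 0.0979 / 0.040² ≈ 187.60 → 188.
At a 75% response rate, contacts needed = 188 / 0.75 ≈ 250.67 → 251.

251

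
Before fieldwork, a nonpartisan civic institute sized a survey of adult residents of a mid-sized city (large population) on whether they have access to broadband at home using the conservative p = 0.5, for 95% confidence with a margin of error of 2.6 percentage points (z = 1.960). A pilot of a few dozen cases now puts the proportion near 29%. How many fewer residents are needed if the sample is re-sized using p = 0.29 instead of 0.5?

250

Conservative (p = 0.5): n = 1.960² × 0.25 / 0.026² ≈ 1420.71 → 1421.
Using p = 0.29: p(1−p) = 0.2059, so n = 1.960² × 0.2059 / 0.026² ≈ 1170.10 → 1171.
Reduction: 1421 − 1171 = 250.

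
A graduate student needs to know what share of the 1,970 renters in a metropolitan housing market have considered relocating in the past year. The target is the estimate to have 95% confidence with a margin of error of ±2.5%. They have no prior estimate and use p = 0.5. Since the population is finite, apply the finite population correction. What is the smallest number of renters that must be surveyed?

864

For 95% confidence, z = 1.96.
Unadjusted: n₀ = 1.96² × 0.50 × 0.50 / 0.025² ≈ 1536.64, so n₀ = 1537.
Finite population correction with N = 1,970: n = n₀ / (1 + (n₀−1)/N) = 1537 / (1 + 1536/1970) = 1537 / 1.7797 ≈ 863.63.
Rounding up, n = 864.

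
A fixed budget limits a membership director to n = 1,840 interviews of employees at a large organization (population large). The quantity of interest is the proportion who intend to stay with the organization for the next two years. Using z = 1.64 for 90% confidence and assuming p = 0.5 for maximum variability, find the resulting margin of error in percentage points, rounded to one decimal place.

SE(p̂) = √[p(1−p)/n] = √[0.2500/1840] = 0.01166.
E = z × SE = 1.64 × 0.01166 = 0.01912, or 1.9 percentage points.

1.9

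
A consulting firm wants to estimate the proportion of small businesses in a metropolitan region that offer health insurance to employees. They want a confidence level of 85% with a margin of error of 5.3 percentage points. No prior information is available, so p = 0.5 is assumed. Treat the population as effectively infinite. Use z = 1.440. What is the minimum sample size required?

185

With p = 0.5, p(1−p) = 0.25.
n = z²·p(1−p)/E² = 1.440² × 0.2500 / 0.053² = 2.0736 × 0.2500 / 0.002809 ≈ 184.55.
Rounding up gives n = 185.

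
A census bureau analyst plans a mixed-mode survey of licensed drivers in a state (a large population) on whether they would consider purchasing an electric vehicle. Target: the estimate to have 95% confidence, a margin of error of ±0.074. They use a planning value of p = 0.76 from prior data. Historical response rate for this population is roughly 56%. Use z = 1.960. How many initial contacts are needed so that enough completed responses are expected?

229

Completed interviews needed: n₀ = 1.960² × 0.1824 / 0.074² ≈ 127.96 → 128.
At a 56% response rate, contacts needed = 128 / 0.56 ≈ 228.57 → 229.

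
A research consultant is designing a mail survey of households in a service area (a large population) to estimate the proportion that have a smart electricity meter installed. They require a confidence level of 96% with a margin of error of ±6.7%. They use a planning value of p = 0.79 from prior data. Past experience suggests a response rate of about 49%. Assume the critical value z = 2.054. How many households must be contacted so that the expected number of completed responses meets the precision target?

Completed interviews needed: n₀ = 2.054² × 0.1659 / 0.067² ≈ 155.92 → 156.
At a 49% response rate, contacts needed = 156 / 0.49 ≈ 318.37 → 319.

319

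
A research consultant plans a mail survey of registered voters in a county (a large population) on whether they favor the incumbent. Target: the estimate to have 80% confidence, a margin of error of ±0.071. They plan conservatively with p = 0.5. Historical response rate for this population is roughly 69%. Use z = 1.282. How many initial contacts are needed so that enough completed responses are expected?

119

Completed interviews needed: n₀ = 1.282² × 0.2500 / 0.071² ≈ 81.51 → 82.
At a 69% response rate, contacts needed = 82 / 0.69 ≈ 118.84 → 119.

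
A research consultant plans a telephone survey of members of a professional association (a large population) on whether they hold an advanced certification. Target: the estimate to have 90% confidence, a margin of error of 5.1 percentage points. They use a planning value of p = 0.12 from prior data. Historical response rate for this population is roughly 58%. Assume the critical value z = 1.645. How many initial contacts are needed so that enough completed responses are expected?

190

Completed interviews needed: n₀ = 1.645² × 0.1056 / 0.051² ≈ 109.86 → 110.
At a 58% response rate, contacts needed = 110 / 0.58 ≈ 189.66 → 190.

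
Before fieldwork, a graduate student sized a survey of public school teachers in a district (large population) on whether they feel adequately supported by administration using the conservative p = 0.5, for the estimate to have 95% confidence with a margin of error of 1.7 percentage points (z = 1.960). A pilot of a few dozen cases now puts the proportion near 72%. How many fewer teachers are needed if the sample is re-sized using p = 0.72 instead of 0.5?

644

Conservative (p = 0.5): n = 1.960² × 0.25 / 0.017² ≈ 3323.18 → 3324.
Using p = 0.72: p(1−p) = 0.2016, so n = 1.960² × 0.2016 / 0.017² ≈ 2679.82 → 2680.
Reduction: 3324 − 2680 = 644.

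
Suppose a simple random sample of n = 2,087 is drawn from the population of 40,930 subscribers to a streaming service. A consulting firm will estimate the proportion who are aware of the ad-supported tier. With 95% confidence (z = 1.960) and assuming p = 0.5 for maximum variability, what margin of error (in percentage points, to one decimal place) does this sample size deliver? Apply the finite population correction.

2.1

Finite-population factor: (N−n)/(N−1) = (40930−2087)/(40930−1) = 0.9490.
SE(p̂) = √[p(1−p)/n · (N−n)/(N−1)] = √[0.2500/2087 × 0.9490] = 0.01066.
E = z × SE = 1.960 × 0.01066 = 0.02090 ≈ 2.1 percentage points.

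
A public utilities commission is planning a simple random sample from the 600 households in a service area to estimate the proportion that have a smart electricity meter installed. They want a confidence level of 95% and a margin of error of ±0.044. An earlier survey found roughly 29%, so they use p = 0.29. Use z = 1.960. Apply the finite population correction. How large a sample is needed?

244

Unadjusted: n₀ = 1.960² × 0.29 × 0.71 / 0.044² ≈ 408.57, so n₀ = 409.
Finite population correction with N = 600: n = n₀ / (1 + (n₀−1)/N) = 409 / (1 + 408/600) = 409 / 1.6800 ≈ 243.45.
Rounding up, n = 244.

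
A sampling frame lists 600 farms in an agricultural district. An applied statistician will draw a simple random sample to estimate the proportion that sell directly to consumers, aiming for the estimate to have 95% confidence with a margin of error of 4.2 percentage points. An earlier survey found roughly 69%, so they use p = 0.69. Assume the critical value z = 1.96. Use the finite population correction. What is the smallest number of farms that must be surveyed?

263

Unadjusted: n₀ = 1.96² × 0.69 × 0.31 / 0.042² ≈ 465.83, so n₀ = 466.
Finite population correction with N = 600: n = n₀ / (1 + (n₀−1)/N) = 466 / (1 + 465/600) = 466 / 1.7750 ≈ 262.54.
Rounding up, n = 263.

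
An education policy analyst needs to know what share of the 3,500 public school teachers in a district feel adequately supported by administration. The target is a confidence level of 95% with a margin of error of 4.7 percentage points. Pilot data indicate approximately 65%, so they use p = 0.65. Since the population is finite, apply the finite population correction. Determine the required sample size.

356

For 95% confidence, z = 1.96.
Unadjusted: n₀ = 1.96² × 0.65 × 0.35 / 0.047² ≈ 395.64, so n₀ = 396.
Finite population correction with N = 3,500: n = n₀ / (1 + (n₀−1)/N) = 396 / (1 + 395/3500) = 396 / 1.1129 ≈ 355.84.
Rounding up, n = 356.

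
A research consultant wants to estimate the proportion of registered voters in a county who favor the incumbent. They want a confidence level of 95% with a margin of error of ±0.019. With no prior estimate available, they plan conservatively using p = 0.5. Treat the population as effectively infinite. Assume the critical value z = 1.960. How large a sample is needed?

2661

With p = 0.5, p(1−p) = 0.25.
n = z²·p(1−p)/E² = 1.960² × 0.2500 / 0.019² = 3.8416 × 0.2500 / 0.000361 ≈ 2660.39.
Rounding up gives n = 2661.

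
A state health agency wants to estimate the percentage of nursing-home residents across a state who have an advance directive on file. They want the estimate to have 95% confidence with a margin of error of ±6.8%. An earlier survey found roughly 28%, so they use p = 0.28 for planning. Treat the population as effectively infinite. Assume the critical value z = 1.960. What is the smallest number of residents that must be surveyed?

With p = 0.28, p(1−p) = 0.2016.
n = z²·p(1−p)/E² = 1.960² × 0.2016 / 0.068² = 3.8416 × 0.2016 / 0.004624 ≈ 167.49.
Rounding up gives n = 168.

168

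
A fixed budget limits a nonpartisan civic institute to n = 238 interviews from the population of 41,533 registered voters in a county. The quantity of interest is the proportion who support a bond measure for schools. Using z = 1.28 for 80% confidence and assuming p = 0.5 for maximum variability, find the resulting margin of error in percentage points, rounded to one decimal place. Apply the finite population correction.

Finite-population factor: (N−n)/(N−1) = (41533−238)/(41533−1) = 0.9943.
SE(p̂) = √[p(1−p)/n · (N−n)/(N−1)] = √[0.2500/238 × 0.9943] = 0.03232.
E = z × SE = 1.28 × 0.03232 = 0.04137 ≈ 4.1 percentage points.

4.1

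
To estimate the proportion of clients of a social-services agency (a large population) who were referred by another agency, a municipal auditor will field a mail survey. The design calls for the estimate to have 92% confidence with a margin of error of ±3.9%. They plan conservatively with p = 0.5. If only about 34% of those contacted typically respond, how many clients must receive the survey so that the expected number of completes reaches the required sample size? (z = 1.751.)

1483

Completed interviews needed: n₀ = 1.751² × 0.2500 / 0.039² ≈ 503.94 → 504.
At a 34% response rate, contacts needed = 504 / 0.34 ≈ 1482.35 → 1483.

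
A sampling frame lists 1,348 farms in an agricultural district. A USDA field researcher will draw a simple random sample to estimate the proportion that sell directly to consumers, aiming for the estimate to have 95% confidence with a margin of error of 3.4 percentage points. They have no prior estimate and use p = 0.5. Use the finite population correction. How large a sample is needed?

515

For 95% confidence, z = 1.960.
Unadjusted: n₀ = 1.960² × 0.50 × 0.50 / 0.034² ≈ 830.80, so n₀ = 831.
Finite population correction with N = 1,348: n = n₀ / (1 + (n₀−1)/N) = 831 / (1 + 830/1348) = 831 / 1.6157 ≈ 514.32.
Rounding up, n = 515.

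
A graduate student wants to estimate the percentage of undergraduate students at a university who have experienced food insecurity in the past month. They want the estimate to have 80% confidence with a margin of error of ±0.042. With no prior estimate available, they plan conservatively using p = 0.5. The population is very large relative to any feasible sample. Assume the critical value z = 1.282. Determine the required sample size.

233

With p = 0.5, p(1−p) = 0.25.
n = z²·p(1−p)/E² = 1.282² × 0.2500 / 0.042² = 1.6435 × 0.2500 / 0.001764 ≈ 232.93.
Rounding up gives n = 233.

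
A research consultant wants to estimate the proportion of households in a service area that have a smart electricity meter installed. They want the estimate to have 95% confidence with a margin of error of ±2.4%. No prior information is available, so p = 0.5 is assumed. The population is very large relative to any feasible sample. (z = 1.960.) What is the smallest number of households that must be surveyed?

1668

With p = 0.5, p(1−p) = 0.25.
n = z²·p(1−p)/E² = 1.960² × 0.2500 / 0.024² = 3.8416 × 0.2500 / 0.000576 ≈ 1667.36.
Rounding up gives n = 1668.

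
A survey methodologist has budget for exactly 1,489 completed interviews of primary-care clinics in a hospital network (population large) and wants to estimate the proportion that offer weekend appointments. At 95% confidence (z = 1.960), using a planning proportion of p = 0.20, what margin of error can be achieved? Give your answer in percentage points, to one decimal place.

SE(p̂) = √[p(1−p)/n] = √[0.1600/1489] = 0.01037.
E = z × SE = 1.960 × 0.01037 = 0.02032, or 2.0 percentage points.

2.0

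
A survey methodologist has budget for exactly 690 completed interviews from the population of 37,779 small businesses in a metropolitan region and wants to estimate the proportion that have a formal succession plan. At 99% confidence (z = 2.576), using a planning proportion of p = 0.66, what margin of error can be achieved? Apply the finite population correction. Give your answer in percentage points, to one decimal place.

4.6

Finite-population factor: (N−n)/(N−1) = (37779−690)/(37779−1) = 0.9818.
SE(p̂) = √[p(1−p)/n · (N−n)/(N−1)] = √[0.2244/690 × 0.9818] = 0.01787.
E = z × SE = 2.576 × 0.01787 = 0.04603 ≈ 4.6 percentage points.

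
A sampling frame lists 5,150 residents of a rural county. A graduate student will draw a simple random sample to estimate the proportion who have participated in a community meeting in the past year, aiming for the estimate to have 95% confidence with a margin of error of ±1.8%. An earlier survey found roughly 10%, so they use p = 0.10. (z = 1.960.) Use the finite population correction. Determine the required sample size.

Unadjusted: n₀ = 1.960² × 0.10 × 0.90 / 0.018² ≈ 1067.11, so n₀ = 1068.
Finite population correction with N = 5,150: n = n₀ / (1 + (n₀−1)/N) = 1068 / (1 + 1067/5150) = 1068 / 1.2072 ≈ 884.70.
Rounding up, n = 885.

885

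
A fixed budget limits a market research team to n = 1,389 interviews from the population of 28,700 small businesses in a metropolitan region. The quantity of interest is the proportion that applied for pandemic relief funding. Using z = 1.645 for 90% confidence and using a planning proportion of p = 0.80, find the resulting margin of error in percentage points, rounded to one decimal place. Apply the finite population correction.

1.7

Finite-population factor: (N−n)/(N−1) = (28700−1389)/(28700−1) = 0.9516.
SE(p̂) = √[p(1−p)/n · (N−n)/(N−1)] = √[0.1600/1389 × 0.9516] = 0.01047.
E = z × SE = 1.645 × 0.01047 = 0.01722 ≈ 1.7 percentage points.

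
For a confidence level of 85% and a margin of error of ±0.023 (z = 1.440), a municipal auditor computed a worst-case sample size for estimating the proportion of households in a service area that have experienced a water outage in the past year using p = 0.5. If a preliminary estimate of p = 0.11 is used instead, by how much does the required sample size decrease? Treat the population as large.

Conservative (p = 0.5): n = 1.440² × 0.25 / 0.023² ≈ 979.96 → 980.
Using p = 0.11: p(1−p) = 0.0979, so n = 1.440² × 0.0979 / 0.023² ≈ 383.75 → 384.
Reduction: 980 − 384 = 596.

596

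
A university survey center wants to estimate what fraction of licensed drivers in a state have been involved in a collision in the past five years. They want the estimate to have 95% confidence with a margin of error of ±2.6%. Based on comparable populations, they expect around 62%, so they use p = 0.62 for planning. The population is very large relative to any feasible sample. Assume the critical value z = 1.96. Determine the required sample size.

1339

With p = 0.62, p(1−p) = 0.2356.
n = z²·p(1−p)/E² = 1.96² × 0.2356 / 0.026² = 3.8416 × 0.2356 / 0.000676 ≈ 1338.88.
Rounding up gives n = 1339.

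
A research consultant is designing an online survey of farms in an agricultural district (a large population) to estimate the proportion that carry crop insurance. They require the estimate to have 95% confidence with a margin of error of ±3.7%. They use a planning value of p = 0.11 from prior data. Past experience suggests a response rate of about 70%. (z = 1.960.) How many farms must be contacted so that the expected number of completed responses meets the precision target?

Completed interviews needed: n₀ = 1.960² × 0.0979 / 0.037² ≈ 274.72 → 275.
At a 70% response rate, contacts needed = 275 / 0.70 ≈ 392.86 → 393.

393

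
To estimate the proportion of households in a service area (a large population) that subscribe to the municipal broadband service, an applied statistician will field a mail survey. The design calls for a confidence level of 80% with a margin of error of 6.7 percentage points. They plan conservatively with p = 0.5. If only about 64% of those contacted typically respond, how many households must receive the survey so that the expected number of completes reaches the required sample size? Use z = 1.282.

Completed interviews needed: n₀ = 1.282² × 0.2500 / 0.067² ≈ 91.53 → 92.
At a 64% response rate, contacts needed = 92 / 0.64 ≈ 143.75 → 144.

144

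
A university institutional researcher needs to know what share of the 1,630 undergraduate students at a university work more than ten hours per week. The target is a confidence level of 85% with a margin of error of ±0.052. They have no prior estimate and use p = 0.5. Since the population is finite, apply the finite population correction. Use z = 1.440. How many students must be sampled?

Unadjusted: n₀ = 1.440² × 0.50 × 0.50 / 0.052² ≈ 191.72, so n₀ = 192.
Finite population correction with N = 1,630: n = n₀ / (1 + (n₀−1)/N) = 192 / (1 + 191/1630) = 192 / 1.1172 ≈ 171.86.
Rounding up, n = 172.

172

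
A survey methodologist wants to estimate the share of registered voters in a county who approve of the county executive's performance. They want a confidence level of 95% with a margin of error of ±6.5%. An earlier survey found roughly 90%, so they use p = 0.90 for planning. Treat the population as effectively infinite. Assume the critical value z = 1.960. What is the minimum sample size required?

With p = 0.90, p(1−p) = 0.0900.
n = z²·p(1−p)/E² = 1.960² × 0.0900 / 0.065² = 3.8416 × 0.0900 / 0.004225 ≈ 81.83.
Rounding up gives n = 82.

82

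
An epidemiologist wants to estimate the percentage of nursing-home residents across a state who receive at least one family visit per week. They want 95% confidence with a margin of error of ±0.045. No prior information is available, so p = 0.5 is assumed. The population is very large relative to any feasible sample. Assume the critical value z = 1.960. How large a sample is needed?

475

With p = 0.5, p(1−p) = 0.25.
n = z²·p(1−p)/E² = 1.960² × 0.2500 / 0.045² = 3.8416 × 0.2500 / 0.002025 ≈ 474.27.
Rounding up gives n = 475.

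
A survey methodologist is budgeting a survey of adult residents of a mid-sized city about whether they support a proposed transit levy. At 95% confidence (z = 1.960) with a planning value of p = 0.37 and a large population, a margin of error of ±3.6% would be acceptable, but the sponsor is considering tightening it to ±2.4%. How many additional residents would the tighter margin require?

At ±3.6%: n = 1.960² × 0.2331 / 0.036² ≈ 690.95 → 691.
At ±2.4%: n = 1.960² × 0.2331 / 0.024² ≈ 1554.65 → 1555.
Additional respondents: 1555 − 691 = 864.

864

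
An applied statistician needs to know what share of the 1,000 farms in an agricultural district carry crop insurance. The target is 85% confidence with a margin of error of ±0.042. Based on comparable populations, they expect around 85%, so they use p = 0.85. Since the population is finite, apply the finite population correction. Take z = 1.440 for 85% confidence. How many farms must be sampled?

Unadjusted: n₀ = 1.440² × 0.85 × 0.15 / 0.042² ≈ 149.88, so n₀ = 150.
Finite population correction with N = 1,000: n = n₀ / (1 + (n₀−1)/N) = 150 / (1 + 149/1000) = 150 / 1.1490 ≈ 130.55.
Rounding up, n = 131.

131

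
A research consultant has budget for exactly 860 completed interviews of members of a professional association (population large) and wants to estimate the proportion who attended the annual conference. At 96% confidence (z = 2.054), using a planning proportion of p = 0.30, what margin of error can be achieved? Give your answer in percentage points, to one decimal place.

SE(p̂) = √[p(1−p)/n] = √[0.2100/860] = 0.01563.
E = z × SE = 2.054 × 0.01563 = 0.03210, or 3.2 percentage points.

3.2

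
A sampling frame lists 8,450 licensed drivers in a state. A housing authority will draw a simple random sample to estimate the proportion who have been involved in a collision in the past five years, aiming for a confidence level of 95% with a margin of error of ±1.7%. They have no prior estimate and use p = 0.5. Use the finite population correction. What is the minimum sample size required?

2386

For 95% confidence, z = 1.96.
Unadjusted: n₀ = 1.96² × 0.50 × 0.50 / 0.017² ≈ 3323.18, so n₀ = 3324.
Finite population correction with N = 8,450: n = n₀ / (1 + (n₀−1)/N) = 3324 / (1 + 3323/8450) = 3324 / 1.3933 ≈ 2385.78.
Rounding up, n = 2386.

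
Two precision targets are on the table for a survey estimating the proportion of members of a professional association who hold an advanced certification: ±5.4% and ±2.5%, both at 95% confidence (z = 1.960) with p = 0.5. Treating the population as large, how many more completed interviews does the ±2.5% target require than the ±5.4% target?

1207

At ±5.4%: n = 1.960² × 0.2500 / 0.054² ≈ 329.36 → 330.
At ±2.5%: n = 1.960² × 0.2500 / 0.025² ≈ 1536.64 → 1537.
Additional respondents: 1537 − 330 = 1207.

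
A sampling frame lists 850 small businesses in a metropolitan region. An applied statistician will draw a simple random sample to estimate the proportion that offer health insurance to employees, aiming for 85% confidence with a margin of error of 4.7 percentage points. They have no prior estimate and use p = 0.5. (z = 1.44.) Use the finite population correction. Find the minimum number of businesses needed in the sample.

185

Unadjusted: n₀ = 1.44² × 0.50 × 0.50 / 0.047² ≈ 234.68, so n₀ = 235.
Finite population correction with N = 850: n = n₀ / (1 + (n₀−1)/N) = 235 / (1 + 234/850) = 235 / 1.2753 ≈ 184.27.
Rounding up, n = 185.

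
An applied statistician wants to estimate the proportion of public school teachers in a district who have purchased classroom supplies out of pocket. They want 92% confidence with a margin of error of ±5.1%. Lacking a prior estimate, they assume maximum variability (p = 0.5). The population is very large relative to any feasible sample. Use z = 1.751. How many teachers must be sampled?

With p = 0.5, p(1−p) = 0.25.
n = z²·p(1−p)/E² = 1.751² × 0.2500 / 0.051² = 3.0660 × 0.2500 / 0.002601 ≈ 294.69.
Rounding up gives n = 295.

295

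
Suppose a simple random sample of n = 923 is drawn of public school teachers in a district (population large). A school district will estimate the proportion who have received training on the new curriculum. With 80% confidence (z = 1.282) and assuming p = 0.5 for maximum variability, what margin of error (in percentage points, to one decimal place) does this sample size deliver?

SE(p̂) = √[p(1−p)/n] = √[0.2500/923] = 0.01646.
E = z × SE = 1.282 × 0.01646 = 0.02110, or 2.1 percentage points.

2.1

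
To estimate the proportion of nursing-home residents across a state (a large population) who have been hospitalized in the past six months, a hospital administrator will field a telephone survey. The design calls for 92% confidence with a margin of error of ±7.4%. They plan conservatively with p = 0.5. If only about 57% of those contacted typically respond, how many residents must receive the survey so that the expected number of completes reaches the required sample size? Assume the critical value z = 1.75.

Completed interviews needed: n₀ = 1.75² × 0.2500 / 0.074² ≈ 139.81 → 140.
At a 57% response rate, contacts needed = 140 / 0.57 ≈ 245.61 → 246.

246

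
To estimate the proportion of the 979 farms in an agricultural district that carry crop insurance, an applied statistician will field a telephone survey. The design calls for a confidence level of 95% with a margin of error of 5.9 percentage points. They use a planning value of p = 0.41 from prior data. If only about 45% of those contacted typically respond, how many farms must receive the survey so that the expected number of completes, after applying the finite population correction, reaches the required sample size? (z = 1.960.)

Completed interviews needed (unadjusted): n₀ = 1.960² × 0.2419 / 0.059² ≈ 266.96 → 267.
FPC for N = 979: n = 267 / (1 + 266/979) = 267 / 1.2717 ≈ 209.95 → 210.
At a 45% response rate, contacts needed = 210 / 0.45 ≈ 466.67 → 467.

467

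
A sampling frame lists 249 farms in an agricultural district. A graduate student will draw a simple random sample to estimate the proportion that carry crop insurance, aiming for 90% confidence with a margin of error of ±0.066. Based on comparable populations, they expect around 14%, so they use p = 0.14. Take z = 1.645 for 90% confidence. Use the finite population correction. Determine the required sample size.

58

Unadjusted: n₀ = 1.645² × 0.14 × 0.86 / 0.066² ≈ 74.79, so n₀ = 75.
Finite population correction with N = 249: n = n₀ / (1 + (n₀−1)/N) = 75 / (1 + 74/249) = 75 / 1.2972 ≈ 57.82.
Rounding up, n = 58.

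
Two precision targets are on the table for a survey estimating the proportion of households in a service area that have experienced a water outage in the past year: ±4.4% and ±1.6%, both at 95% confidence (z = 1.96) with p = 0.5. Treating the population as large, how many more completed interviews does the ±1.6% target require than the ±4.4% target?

At ±4.4%: n = 1.96² × 0.2500 / 0.044² ≈ 496.07 → 497.
At ±1.6%: n = 1.96² × 0.2500 / 0.016² ≈ 3751.56 → 3752.
Additional respondents: 3752 − 497 = 3255.

3255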